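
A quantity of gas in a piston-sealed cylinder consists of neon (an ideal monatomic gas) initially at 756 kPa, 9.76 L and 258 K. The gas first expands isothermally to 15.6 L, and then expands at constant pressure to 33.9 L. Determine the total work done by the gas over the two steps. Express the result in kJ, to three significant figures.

W_total ≈ 12.1 kJ

Step 1 (isothermal): W = P₁V₁ ln(V₂/V₁) = (7379) ln(15.6/9.76) = 3460 J.
After step 1: P = 473 kPa, V = 15.6 L, T = 258 K.
Step 2 (isobaric): W = PΔV = (473 kPa)(33.9 − 15.6 L) = 8656 J.
W_total = 3460 + 8656 = 12116 J.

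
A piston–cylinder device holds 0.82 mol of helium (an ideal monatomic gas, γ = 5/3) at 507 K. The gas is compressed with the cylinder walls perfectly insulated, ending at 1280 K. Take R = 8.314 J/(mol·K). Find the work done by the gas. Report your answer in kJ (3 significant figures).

W ≈ -7.90 kJ

Adiabatic ⇒ Q = 0, so W_by = −ΔU = nCᵥ(T₁ − T₂).
Cᵥ = 3R/2 = 12.47 J/(mol·K).
W = (0.82)(12.47)(507 − 1280) = -7905 J.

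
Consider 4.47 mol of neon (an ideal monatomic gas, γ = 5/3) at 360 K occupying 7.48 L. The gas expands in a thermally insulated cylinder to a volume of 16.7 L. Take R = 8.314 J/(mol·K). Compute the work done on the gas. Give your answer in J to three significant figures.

Adiabatic: TV^(γ−1) = const with γ = 5/3.
T₂ = T₁ (V₁/V₂)^(γ−1) = 360 × (7.48/16.7)^0.667 = 360 × 0.5854 = 210.7 K.
W_by = nCᵥ(T₁ − T₂) = (4.47)(12.47)(360 − 210.7) = 8320 J.
Work on gas = −W_by = -8320 J.

W ≈ -8320 J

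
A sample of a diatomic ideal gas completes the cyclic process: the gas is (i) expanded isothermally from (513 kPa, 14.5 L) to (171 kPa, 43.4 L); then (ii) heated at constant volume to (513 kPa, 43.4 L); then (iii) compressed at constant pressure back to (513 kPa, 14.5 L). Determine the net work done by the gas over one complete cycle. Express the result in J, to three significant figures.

W_net ≈ -6670 J

Leg (i): W = PᵢVᵢ ln(V_f/Vᵢ) = (7438) ln(43.4/14.5) = 8155 J.
Leg (ii): W = 0.
Leg (iii): W = PΔV = (513)(14.5 − 43.4) = -14826 J.
W_net = 8155 − 14826 = -6671 J.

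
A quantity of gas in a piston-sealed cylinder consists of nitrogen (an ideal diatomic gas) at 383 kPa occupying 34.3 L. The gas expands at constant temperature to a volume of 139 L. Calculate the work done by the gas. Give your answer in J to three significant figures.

W ≈ 18400 J

Isothermal: W = nRT ln(V₂/V₁) = P₁V₁ ln(V₂/V₁).
P₁V₁ = (383 kPa)(34.3 L) = 13137 J.
W = 13137 × ln(139/34.3) = 13137 × 1.399
W_by_gas = 18383 J.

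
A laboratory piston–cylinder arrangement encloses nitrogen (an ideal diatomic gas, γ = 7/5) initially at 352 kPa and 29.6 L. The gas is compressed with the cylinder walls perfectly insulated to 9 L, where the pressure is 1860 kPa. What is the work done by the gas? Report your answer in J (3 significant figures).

W ≈ -15800 J

Adiabatic: W = (P₁V₁ − P₂V₂)/(γ − 1) with γ = 7/5.
P₁V₁ = 10419 J, P₂V₂ = 16740 J.
W = (10419 − 16740) / 0.4 = -15802 J.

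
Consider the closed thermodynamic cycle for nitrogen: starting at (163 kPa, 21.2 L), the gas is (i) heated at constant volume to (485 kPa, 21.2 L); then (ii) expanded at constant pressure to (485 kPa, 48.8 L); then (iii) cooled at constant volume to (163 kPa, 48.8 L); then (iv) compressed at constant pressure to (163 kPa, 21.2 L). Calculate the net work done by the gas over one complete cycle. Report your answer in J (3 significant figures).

Constant-volume legs do no work.
W(ii) = (485)(48.8 − 21.2) = 13386 J; W(iv) = (163)(21.2 − 48.8) = -4499 J.
W_net = 13386 − 4499 = 8887 J (the clockwise enclosed area).

W_net ≈ 8890 J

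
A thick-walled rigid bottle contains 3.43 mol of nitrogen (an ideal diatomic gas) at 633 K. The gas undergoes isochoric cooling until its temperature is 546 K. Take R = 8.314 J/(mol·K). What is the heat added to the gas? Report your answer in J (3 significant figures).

Constant volume ⇒ W = 0, so Q = ΔU = nCᵥΔT with Cᵥ = 5R/2 = 20.79 J/(mol·K).
ΔU = (3.43)(20.79)(546 − 633) = -6202 J.

Q ≈ -6200 J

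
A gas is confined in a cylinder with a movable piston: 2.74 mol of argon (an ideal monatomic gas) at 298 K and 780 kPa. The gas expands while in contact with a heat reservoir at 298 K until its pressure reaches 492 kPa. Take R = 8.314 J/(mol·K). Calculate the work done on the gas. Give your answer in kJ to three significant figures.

W ≈ -3.13 kJ

Isothermal process: W = nRT ln(V₂/V₁) = nRT ln(P₁/P₂).
W = (2.74)(8.314)(298) × ln(780/492)
  = 6789 × ln(1.585) = 6789 × 0.4608
W_by_gas = 3128 J; work on gas = −W_by = -3128 J.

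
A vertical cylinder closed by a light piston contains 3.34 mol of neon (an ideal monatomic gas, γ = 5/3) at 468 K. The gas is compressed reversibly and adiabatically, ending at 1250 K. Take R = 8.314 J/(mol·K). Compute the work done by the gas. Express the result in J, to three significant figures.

Adiabatic ⇒ Q = 0, so W_by = −ΔU = nCᵥ(T₁ − T₂).
Cᵥ = 3R/2 = 12.47 J/(mol·K).
W = (3.34)(12.47)(468 − 1250) = -32573 J.

W ≈ -32600 J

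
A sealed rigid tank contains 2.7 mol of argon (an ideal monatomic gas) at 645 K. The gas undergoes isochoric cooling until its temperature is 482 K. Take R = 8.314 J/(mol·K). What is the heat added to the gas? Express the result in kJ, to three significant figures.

Q ≈ -5.49 kJ

Constant volume ⇒ W = 0, so Q = ΔU = nCᵥΔT with Cᵥ = 3R/2 = 12.47 J/(mol·K).
ΔU = (2.7)(12.47)(482 − 645) = -5488 J.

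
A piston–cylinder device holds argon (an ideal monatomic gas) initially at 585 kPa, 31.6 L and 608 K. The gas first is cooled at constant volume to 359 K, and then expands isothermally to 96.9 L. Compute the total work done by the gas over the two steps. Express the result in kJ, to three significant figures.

W_total ≈ 12.2 kJ

Step 1 (isochoric): W = 0 (constant volume).
After step 1: P = 345.4 kPa (V unchanged).
Step 2 (isothermal): W = P₁V₁ ln(V₂/V₁) = (10915) ln(96.9/31.6) = 12231 J.
W_total = 0 + 12231 = 12231 J.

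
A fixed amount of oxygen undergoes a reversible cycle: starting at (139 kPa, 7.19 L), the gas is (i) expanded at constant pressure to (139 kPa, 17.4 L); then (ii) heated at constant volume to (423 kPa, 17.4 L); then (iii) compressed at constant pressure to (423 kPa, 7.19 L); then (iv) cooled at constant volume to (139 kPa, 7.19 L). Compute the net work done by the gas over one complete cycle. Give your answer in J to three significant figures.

Constant-volume legs do no work.
W(i) = (139)(17.4 − 7.19) = 1419 J; W(iii) = (423)(7.19 − 17.4) = -4319 J.
W_net = 1419 − 4319 = -2900 J (the counter-clockwise enclosed area).

W_net ≈ -2900 J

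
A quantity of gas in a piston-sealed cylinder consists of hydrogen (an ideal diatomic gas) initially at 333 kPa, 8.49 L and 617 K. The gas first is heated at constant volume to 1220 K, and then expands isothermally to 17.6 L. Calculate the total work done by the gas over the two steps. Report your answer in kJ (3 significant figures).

Step 1 (isochoric): W = 0 (constant volume).
After step 1: P = 658.4 kPa (V unchanged).
Step 2 (isothermal): W = P₁V₁ ln(V₂/V₁) = (5590) ln(17.6/8.49) = 4075 J.
W_total = 0 + 4075 = 4075 J.

W_total ≈ 4.08 kJ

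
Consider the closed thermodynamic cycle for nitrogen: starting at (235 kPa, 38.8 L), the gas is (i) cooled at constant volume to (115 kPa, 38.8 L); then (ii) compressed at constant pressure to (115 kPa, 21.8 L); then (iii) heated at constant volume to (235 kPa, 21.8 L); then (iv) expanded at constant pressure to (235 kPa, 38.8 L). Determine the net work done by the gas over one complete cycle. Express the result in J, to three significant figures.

Constant-volume legs do no work.
W(ii) = (115)(21.8 − 38.8) = -1955 J; W(iv) = (235)(38.8 − 21.8) = 3995 J.
W_net = -1955 + 3995 = 2040 J (the clockwise enclosed area).

W_net ≈ 2040 J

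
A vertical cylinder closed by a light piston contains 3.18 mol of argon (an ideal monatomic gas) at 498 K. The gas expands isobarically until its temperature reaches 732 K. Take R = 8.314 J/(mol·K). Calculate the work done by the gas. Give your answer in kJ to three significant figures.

Isobaric: W = P ΔV = nR ΔT.
W = (3.18)(8.314)(732 − 498) = 6187 J.

W ≈ 6.19 kJ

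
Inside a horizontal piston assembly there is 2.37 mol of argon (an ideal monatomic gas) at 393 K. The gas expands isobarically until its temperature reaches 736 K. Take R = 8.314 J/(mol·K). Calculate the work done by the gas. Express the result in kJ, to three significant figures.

Isobaric: W = P ΔV = nR ΔT.
W = (2.37)(8.314)(736 − 393) = 6759 J.

W ≈ 6.76 kJ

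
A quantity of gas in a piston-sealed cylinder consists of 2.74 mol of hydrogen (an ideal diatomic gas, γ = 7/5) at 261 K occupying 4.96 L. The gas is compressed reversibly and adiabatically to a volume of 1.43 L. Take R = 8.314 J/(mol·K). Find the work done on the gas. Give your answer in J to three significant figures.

W ≈ 9580 J

Adiabatic: TV^(γ−1) = const with γ = 7/5.
T₂ = T₁ (V₁/V₂)^(γ−1) = 261 × (4.96/1.43)^0.4 = 261 × 1.645 = 429.2 K.
W_by = nCᵥ(T₁ − T₂) = (2.74)(20.79)(261 − 429.2) = -9581 J.
Work on gas = −W_by = 9581 J.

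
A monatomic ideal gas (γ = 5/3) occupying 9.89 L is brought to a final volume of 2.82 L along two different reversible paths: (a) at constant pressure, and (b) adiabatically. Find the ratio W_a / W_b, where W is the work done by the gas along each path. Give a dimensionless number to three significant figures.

W_a / W_b ≈ 0.364

Path (a) isobaric: W = P₁(V₂ − V₁) → W_a/(P₁V₁) = -0.7149.
Path (b) adiabatic: W = P₁V₁(1 − (V₁/V₂)^(γ−1))/(γ−1) → W_b/(P₁V₁) = -1.962.
W_a / W_b = -0.7149 / -1.962 = 0.3643.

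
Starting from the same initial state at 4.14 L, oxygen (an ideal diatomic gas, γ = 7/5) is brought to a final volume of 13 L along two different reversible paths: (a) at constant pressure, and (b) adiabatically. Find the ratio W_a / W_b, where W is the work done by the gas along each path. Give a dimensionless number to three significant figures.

W_a / W_b ≈ 2.33

Path (a) isobaric: W = P₁(V₂ − V₁) → W_a/(P₁V₁) = 2.14.
Path (b) adiabatic: W = P₁V₁(1 − (V₁/V₂)^(γ−1))/(γ−1) → W_b/(P₁V₁) = 0.9182.
W_a / W_b = 2.14 / 0.9182 = 2.331.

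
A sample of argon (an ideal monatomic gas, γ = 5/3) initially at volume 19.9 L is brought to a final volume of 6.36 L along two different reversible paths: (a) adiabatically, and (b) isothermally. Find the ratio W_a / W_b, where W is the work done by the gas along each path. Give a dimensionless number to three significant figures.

Path (a) adiabatic: W = P₁V₁(1 − (V₁/V₂)^(γ−1))/(γ−1) → W_a/(P₁V₁) = -1.709.
Path (b) isothermal: W = P₁V₁ ln(V₂/V₁) → W_b/(P₁V₁) = -1.141.
W_a / W_b = -1.709 / -1.141 = 1.498.

W_a / W_b ≈ 1.50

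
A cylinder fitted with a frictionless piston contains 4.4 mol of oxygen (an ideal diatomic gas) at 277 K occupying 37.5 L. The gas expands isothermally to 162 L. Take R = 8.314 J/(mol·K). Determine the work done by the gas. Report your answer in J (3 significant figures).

W ≈ 14800 J

Isothermal: W = nRT ln(V₂/V₁).
W = (4.4)(8.314)(277) × ln(162/37.5)
  = 10133 × 1.463
W_by_gas = 14827 J.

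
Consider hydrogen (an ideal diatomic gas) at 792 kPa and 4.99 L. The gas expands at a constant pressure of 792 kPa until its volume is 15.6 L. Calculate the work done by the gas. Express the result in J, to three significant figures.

W ≈ 8400 J

Isobaric: W = P ΔV.
W = (792 kPa)(15.6 − 4.99 L) = (792)(10.61) = 8403 J.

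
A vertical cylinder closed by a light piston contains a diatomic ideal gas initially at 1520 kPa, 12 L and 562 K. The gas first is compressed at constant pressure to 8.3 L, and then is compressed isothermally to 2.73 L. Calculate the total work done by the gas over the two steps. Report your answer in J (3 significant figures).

Step 1 (isobaric): W = PΔV = (1520 kPa)(8.3 − 12 L) = -5624 J.
After step 1: P = 1520 kPa, V = 8.3 L, T = 388.7 K.
Step 2 (isothermal): W = P₁V₁ ln(V₂/V₁) = (12616) ln(2.73/8.3) = -14028 J.
W_total = -5624 − 14028 = -19652 J.

W_total ≈ -19700 J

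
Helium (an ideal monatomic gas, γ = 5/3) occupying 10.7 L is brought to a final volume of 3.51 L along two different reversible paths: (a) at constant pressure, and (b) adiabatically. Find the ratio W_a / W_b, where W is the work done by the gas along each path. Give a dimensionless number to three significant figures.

W_a / W_b ≈ 0.406

Path (a) isobaric: W = P₁(V₂ − V₁) → W_a/(P₁V₁) = -0.672.
Path (b) adiabatic: W = P₁V₁(1 − (V₁/V₂)^(γ−1))/(γ−1) → W_b/(P₁V₁) = -1.654.
W_a / W_b = -0.672 / -1.654 = 0.4064.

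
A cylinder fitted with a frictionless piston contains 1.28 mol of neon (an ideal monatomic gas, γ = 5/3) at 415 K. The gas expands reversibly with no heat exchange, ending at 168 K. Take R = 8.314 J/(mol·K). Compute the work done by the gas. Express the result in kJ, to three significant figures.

W ≈ 3.94 kJ

Adiabatic ⇒ Q = 0, so W_by = −ΔU = nCᵥ(T₁ − T₂).
Cᵥ = 3R/2 = 12.47 J/(mol·K).
W = (1.28)(12.47)(415 − 168) = 3943 J.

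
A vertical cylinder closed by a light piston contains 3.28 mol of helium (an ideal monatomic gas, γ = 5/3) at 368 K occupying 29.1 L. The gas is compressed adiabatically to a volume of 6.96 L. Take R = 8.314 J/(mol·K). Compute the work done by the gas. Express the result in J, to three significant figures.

Adiabatic: TV^(γ−1) = const with γ = 5/3.
T₂ = T₁ (V₁/V₂)^(γ−1) = 368 × (29.1/6.96)^0.667 = 368 × 2.595 = 955.1 K.
W_by = nCᵥ(T₁ − T₂) = (3.28)(12.47)(368 − 955.1) = -24014 J.

W ≈ -24000 J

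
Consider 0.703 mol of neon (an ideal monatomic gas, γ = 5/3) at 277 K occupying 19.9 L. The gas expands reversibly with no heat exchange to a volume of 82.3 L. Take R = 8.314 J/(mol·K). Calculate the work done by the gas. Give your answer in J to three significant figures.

Adiabatic: TV^(γ−1) = const with γ = 5/3.
T₂ = T₁ (V₁/V₂)^(γ−1) = 277 × (19.9/82.3)^0.667 = 277 × 0.3881 = 107.5 K.
W_by = nCᵥ(T₁ − T₂) = (0.703)(12.47)(277 − 107.5) = 1486 J.

W ≈ 1490 J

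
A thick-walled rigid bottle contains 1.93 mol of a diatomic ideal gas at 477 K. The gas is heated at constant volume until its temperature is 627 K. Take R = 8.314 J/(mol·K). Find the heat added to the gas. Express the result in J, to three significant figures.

Constant volume ⇒ W = 0, so Q = ΔU = nCᵥΔT with Cᵥ = 5R/2 = 20.79 J/(mol·K).
ΔU = (1.93)(20.79)(627 − 477) = 6017 J.

Q ≈ 6020 J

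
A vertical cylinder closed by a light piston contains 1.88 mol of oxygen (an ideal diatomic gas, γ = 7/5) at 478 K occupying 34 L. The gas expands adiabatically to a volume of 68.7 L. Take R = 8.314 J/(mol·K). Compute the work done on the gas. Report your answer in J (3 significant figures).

W ≈ -4580 J

Adiabatic: TV^(γ−1) = const with γ = 7/5.
T₂ = T₁ (V₁/V₂)^(γ−1) = 478 × (34/68.7)^0.4 = 478 × 0.7548 = 360.8 K.
W_by = nCᵥ(T₁ − T₂) = (1.88)(20.79)(478 − 360.8) = 4581 J.
Work on gas = −W_by = -4581 J.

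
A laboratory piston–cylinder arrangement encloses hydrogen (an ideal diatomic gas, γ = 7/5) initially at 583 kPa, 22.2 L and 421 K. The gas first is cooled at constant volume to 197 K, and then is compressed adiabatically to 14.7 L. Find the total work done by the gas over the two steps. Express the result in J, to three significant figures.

Step 1 (isochoric): W = 0 (constant volume).
After step 1: P = 272.8 kPa (V unchanged).
Step 2 (adiabatic): W = (P₁V₁ − P₂V₂)/(γ−1) = (6056 − 7142)/0.4 = -2714 J.
W_total = 0 − 2714 = -2714 J.

W_total ≈ -2710 J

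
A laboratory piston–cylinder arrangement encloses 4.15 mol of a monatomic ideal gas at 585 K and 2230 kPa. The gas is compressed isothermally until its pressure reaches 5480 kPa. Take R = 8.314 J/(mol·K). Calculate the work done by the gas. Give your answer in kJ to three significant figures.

Isothermal process: W = nRT ln(V₂/V₁) = nRT ln(P₁/P₂).
W = (4.15)(8.314)(585) × ln(2230/5480)
  = 20184 × ln(0.4069) = 20184 × -0.8991
W_by_gas = -18148 J.

W ≈ -18.1 kJ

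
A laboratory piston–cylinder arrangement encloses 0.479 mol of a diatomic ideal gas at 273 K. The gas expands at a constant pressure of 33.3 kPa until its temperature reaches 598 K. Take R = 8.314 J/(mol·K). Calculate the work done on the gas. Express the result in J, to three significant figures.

Isobaric: W = P ΔV = nR ΔT.
W = (0.479)(8.314)(598 − 273) = 1294 J.
Work on gas = −W_by = -1294 J.

W ≈ -1290 J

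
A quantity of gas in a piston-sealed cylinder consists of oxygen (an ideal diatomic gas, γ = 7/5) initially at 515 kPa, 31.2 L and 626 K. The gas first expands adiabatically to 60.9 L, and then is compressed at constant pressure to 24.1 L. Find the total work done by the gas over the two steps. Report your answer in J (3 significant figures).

Step 1 (adiabatic): W = (P₁V₁ − P₂V₂)/(γ−1) = (16068 − 12296)/0.4 = 9429 J.
After step 1: P = 201.9 kPa, V = 60.9 L, T = 479.1 K.
Step 2 (isobaric): W = PΔV = (201.9 kPa)(24.1 − 60.9 L) = -7430 J.
W_total = 9429 − 7430 = 1999 J.

W_total ≈ 2000 J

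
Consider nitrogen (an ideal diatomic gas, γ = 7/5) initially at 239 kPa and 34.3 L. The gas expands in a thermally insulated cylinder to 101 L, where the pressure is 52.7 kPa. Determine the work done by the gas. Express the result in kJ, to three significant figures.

Adiabatic: W = (P₁V₁ − P₂V₂)/(γ − 1) with γ = 7/5.
P₁V₁ = 8198 J, P₂V₂ = 5323 J.
W = (8198 − 5323) / 0.4 = 7187 J.

W ≈ 7.19 kJ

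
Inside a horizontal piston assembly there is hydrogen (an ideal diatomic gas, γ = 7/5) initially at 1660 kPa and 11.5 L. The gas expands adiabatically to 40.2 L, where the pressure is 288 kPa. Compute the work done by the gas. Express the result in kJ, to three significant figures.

Adiabatic: W = (P₁V₁ − P₂V₂)/(γ − 1) with γ = 7/5.
P₁V₁ = 19090 J, P₂V₂ = 11578 J.
W = (19090 − 11578) / 0.4 = 18781 J.

W ≈ 18.8 kJ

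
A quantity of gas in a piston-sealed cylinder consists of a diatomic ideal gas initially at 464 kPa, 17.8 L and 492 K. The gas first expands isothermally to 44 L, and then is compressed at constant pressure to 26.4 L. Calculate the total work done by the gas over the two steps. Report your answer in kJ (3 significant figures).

W_total ≈ 4.17 kJ

Step 1 (isothermal): W = P₁V₁ ln(V₂/V₁) = (8259) ln(44/17.8) = 7475 J.
After step 1: P = 187.7 kPa, V = 44 L, T = 492 K.
Step 2 (isobaric): W = PΔV = (187.7 kPa)(26.4 − 44 L) = -3304 J.
W_total = 7475 − 3304 = 4171 J.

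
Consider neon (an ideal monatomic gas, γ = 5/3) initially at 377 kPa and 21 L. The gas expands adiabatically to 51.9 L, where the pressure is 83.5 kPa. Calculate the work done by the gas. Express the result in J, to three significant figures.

W ≈ 5380 J

Adiabatic: W = (P₁V₁ − P₂V₂)/(γ − 1) with γ = 5/3.
P₁V₁ = 7917 J, P₂V₂ = 4334 J.
W = (7917 − 4334) / 0.6667 = 5375 J.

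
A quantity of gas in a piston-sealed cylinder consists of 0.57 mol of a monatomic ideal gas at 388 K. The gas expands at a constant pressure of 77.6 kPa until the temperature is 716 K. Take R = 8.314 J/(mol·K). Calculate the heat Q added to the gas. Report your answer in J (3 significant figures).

Q ≈ 3890 J

Isobaric: W = nRΔT = (0.57)(8.314)(328) = 1554 J.
ΔU = nCᵥΔT with Cᵥ = 3R/2: ΔU = (0.57)(12.47)(328) = 2332 J.
Q = ΔU + W = 2332 + 1554 = 3886 J.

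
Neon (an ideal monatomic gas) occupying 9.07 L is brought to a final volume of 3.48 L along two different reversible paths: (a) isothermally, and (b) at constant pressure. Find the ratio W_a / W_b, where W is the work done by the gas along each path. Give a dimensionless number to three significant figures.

W_a / W_b ≈ 1.55

Path (a) isothermal: W = P₁V₁ ln(V₂/V₁) → W_a/(P₁V₁) = -0.9579.
Path (b) isobaric: W = P₁(V₂ − V₁) → W_b/(P₁V₁) = -0.6163.
W_a / W_b = -0.9579 / -0.6163 = 1.554.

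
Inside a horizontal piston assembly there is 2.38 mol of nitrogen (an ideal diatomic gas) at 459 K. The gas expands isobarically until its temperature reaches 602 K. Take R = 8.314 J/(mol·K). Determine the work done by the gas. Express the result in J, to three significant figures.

W ≈ 2830 J

Isobaric: W = P ΔV = nR ΔT.
W = (2.38)(8.314)(602 − 459) = 2830 J.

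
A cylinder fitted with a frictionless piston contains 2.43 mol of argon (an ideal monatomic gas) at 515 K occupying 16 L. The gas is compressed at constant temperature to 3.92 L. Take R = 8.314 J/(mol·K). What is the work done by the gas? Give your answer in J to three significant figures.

Isothermal: W = nRT ln(V₂/V₁).
W = (2.43)(8.314)(515) × ln(3.92/16)
  = 10405 × -1.406
W_by_gas = -14634 J.

W ≈ -14600 J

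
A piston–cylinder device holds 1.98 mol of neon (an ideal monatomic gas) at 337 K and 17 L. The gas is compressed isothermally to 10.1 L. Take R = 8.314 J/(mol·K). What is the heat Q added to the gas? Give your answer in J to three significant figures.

Isothermal ⇒ ΔU = 0, so Q = W = nRT ln(V₂/V₁).
Q = (1.98)(8.314)(337) ln(10.1/17) = 5548 × -0.5207 = -2889 J.

Q ≈ -2890 J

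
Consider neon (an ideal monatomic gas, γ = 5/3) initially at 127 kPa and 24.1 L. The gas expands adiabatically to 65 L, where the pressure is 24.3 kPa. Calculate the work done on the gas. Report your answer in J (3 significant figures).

W ≈ -2220 J

Adiabatic: W = (P₁V₁ − P₂V₂)/(γ − 1) with γ = 5/3.
P₁V₁ = 3061 J, P₂V₂ = 1580 J.
W = (3061 − 1580) / 0.6667 = 2222 J.
Work on gas = −W_by = -2222 J.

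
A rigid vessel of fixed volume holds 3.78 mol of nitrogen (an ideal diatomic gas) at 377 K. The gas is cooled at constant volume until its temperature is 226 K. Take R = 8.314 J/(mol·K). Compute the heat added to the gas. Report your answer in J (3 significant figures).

Q ≈ -11900 J

Constant volume ⇒ W = 0, so Q = ΔU = nCᵥΔT with Cᵥ = 5R/2 = 20.79 J/(mol·K).
ΔU = (3.78)(20.79)(226 − 377) = -11864 J.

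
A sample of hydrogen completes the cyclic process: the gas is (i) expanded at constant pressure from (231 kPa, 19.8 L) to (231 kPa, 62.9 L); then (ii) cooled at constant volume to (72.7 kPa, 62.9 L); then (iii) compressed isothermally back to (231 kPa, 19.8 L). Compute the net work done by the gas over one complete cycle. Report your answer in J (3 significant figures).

Leg (i): W = PΔV = (231)(62.9 − 19.8) = 9956 J.
Leg (ii): W = 0.
Leg (iii): W = PᵢVᵢ ln(V_f/Vᵢ) = (4573) ln(19.8/62.9) = -5286 J.
W_net = 9956 − 5286 = 4671 J.

W_net ≈ 4670 J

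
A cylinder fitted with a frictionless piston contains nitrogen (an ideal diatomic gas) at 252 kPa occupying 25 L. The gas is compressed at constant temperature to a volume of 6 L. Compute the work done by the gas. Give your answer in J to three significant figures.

W ≈ -8990 J

Isothermal: W = nRT ln(V₂/V₁) = P₁V₁ ln(V₂/V₁).
P₁V₁ = (252 kPa)(25 L) = 6300 J.
W = 6300 × ln(6/25) = 6300 × -1.427
W_by_gas = -8991 J.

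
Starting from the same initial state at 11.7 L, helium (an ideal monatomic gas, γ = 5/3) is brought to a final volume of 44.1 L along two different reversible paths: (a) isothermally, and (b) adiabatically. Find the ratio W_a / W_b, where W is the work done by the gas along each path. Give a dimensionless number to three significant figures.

Path (a) isothermal: W = P₁V₁ ln(V₂/V₁) → W_a/(P₁V₁) = 1.327.
Path (b) adiabatic: W = P₁V₁(1 − (V₁/V₂)^(γ−1))/(γ−1) → W_b/(P₁V₁) = 0.8807.
W_a / W_b = 1.327 / 0.8807 = 1.507.

W_a / W_b ≈ 1.51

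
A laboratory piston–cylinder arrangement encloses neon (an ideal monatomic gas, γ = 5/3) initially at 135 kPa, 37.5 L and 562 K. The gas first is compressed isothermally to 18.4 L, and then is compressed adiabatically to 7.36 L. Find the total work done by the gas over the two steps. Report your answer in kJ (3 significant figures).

W_total ≈ -10.0 kJ

Step 1 (isothermal): W = P₁V₁ ln(V₂/V₁) = (5062) ln(18.4/37.5) = -3604 J.
After step 1: P = 275.1 kPa, V = 18.4 L, T = 562 K.
Step 2 (adiabatic): W = (P₁V₁ − P₂V₂)/(γ−1) = (5062 − 9325)/0.667 = -6394 J.
W_total = -3604 − 6394 = -9999 J.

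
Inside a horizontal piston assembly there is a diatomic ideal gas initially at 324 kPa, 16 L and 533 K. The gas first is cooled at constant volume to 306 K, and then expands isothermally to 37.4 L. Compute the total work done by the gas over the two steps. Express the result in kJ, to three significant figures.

W_total ≈ 2.53 kJ

Step 1 (isochoric): W = 0 (constant volume).
After step 1: P = 186 kPa (V unchanged).
Step 2 (isothermal): W = P₁V₁ ln(V₂/V₁) = (2976) ln(37.4/16) = 2527 J.
W_total = 0 + 2527 = 2527 J.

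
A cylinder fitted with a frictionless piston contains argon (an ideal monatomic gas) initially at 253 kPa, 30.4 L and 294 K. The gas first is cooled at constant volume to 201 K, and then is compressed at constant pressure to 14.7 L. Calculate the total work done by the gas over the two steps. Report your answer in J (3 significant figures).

Step 1 (isochoric): W = 0 (constant volume).
After step 1: P = 173 kPa (V unchanged).
Step 2 (isobaric): W = PΔV = (173 kPa)(14.7 − 30.4 L) = -2716 J.
W_total = 0 − 2716 = -2716 J.

W_total ≈ -2720 J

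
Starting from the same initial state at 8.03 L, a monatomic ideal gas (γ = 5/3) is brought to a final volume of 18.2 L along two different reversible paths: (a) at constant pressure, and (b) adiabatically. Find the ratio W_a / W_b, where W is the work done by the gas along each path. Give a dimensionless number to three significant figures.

Path (a) isobaric: W = P₁(V₂ − V₁) → W_a/(P₁V₁) = 1.267.
Path (b) adiabatic: W = P₁V₁(1 − (V₁/V₂)^(γ−1))/(γ−1) → W_b/(P₁V₁) = 0.6307.
W_a / W_b = 1.267 / 0.6307 = 2.008.

W_a / W_b ≈ 2.01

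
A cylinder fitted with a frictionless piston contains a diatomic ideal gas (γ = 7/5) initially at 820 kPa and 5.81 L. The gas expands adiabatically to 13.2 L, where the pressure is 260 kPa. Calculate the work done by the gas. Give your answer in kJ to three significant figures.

Adiabatic: W = (P₁V₁ − P₂V₂)/(γ − 1) with γ = 7/5.
P₁V₁ = 4764 J, P₂V₂ = 3432 J.
W = (4764 − 3432) / 0.4 = 3331 J.

W ≈ 3.33 kJ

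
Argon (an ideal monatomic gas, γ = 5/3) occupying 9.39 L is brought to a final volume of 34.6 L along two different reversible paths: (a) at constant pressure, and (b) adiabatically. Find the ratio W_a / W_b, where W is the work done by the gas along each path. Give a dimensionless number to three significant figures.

Path (a) isobaric: W = P₁(V₂ − V₁) → W_a/(P₁V₁) = 2.685.
Path (b) adiabatic: W = P₁V₁(1 − (V₁/V₂)^(γ−1))/(γ−1) → W_b/(P₁V₁) = 0.8712.
W_a / W_b = 2.685 / 0.8712 = 3.082.

W_a / W_b ≈ 3.08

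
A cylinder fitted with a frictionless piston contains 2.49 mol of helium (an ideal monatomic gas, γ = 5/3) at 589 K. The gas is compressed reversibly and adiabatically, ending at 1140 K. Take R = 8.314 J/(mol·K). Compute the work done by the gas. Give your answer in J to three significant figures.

Adiabatic ⇒ Q = 0, so W_by = −ΔU = nCᵥ(T₁ − T₂).
Cᵥ = 3R/2 = 12.47 J/(mol·K).
W = (2.49)(12.47)(589 − 1140) = -17110 J.

W ≈ -17100 J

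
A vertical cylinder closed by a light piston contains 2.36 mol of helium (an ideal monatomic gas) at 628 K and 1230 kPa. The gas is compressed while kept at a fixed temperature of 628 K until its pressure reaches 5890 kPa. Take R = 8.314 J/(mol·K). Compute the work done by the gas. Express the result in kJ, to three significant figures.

Isothermal process: W = nRT ln(V₂/V₁) = nRT ln(P₁/P₂).
W = (2.36)(8.314)(628) × ln(1230/5890)
  = 12322 × ln(0.2088) = 12322 × -1.566
W_by_gas = -19299 J.

W ≈ -19.3 kJ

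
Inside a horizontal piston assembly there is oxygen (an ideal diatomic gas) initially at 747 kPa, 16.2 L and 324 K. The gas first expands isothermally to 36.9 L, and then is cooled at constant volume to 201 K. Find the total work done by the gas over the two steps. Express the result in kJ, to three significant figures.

Step 1 (isothermal): W = P₁V₁ ln(V₂/V₁) = (12101) ln(36.9/16.2) = 9962 J.
Step 2 (isochoric): W = 0 (constant volume).
W_total = 9962 + 0 = 9962 J.

W_total ≈ 9.96 kJ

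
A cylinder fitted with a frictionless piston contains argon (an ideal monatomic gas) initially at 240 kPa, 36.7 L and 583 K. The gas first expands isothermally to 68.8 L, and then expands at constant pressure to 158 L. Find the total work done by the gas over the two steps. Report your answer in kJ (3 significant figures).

W_total ≈ 17.0 kJ

Step 1 (isothermal): W = P₁V₁ ln(V₂/V₁) = (8808) ln(68.8/36.7) = 5535 J.
After step 1: P = 128 kPa, V = 68.8 L, T = 583 K.
Step 2 (isobaric): W = PΔV = (128 kPa)(158 − 68.8 L) = 11420 J.
W_total = 5535 + 11420 = 16955 J.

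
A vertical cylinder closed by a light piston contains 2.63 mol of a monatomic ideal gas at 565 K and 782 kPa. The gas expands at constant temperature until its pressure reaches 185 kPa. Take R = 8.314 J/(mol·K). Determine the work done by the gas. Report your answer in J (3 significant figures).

W ≈ 17800 J

Isothermal process: W = nRT ln(V₂/V₁) = nRT ln(P₁/P₂).
W = (2.63)(8.314)(565) × ln(782/185)
  = 12354 × ln(4.227) = 12354 × 1.441
W_by_gas = 17809 J.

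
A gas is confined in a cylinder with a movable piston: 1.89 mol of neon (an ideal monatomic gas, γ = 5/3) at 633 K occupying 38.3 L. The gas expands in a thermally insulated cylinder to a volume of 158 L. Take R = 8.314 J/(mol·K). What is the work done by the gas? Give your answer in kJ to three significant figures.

W ≈ 9.12 kJ

Adiabatic: TV^(γ−1) = const with γ = 5/3.
T₂ = T₁ (V₁/V₂)^(γ−1) = 633 × (38.3/158)^0.667 = 633 × 0.3888 = 246.1 K.
W_by = nCᵥ(T₁ − T₂) = (1.89)(12.47)(633 − 246.1) = 9119 J.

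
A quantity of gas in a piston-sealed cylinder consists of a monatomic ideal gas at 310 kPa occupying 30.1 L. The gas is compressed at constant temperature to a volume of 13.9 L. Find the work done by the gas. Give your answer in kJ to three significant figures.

W ≈ -7.21 kJ

Isothermal: W = nRT ln(V₂/V₁) = P₁V₁ ln(V₂/V₁).
P₁V₁ = (310 kPa)(30.1 L) = 9331 J.
W = 9331 × ln(13.9/30.1) = 9331 × -0.7726
W_by_gas = -7209 J.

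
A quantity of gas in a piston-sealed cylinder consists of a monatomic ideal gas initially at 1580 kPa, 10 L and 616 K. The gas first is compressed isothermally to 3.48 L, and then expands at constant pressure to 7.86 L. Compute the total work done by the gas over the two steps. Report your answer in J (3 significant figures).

W_total ≈ 3210 J

Step 1 (isothermal): W = P₁V₁ ln(V₂/V₁) = (15800) ln(3.48/10) = -16678 J.
After step 1: P = 4540 kPa, V = 3.48 L, T = 616 K.
Step 2 (isobaric): W = PΔV = (4540 kPa)(7.86 − 3.48 L) = 19886 J.
W_total = -16678 + 19886 = 3208 J.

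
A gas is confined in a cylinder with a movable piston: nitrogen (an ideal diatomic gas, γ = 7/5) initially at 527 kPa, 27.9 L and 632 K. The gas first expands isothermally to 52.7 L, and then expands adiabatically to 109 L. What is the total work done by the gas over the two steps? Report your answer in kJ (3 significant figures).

Step 1 (isothermal): W = P₁V₁ ln(V₂/V₁) = (14703) ln(52.7/27.9) = 9351 J.
After step 1: P = 279 kPa, V = 52.7 L, T = 632 K.
Step 2 (adiabatic): W = (P₁V₁ − P₂V₂)/(γ−1) = (14703 − 10994)/0.4 = 9272 J.
W_total = 9351 + 9272 = 18624 J.

W_total ≈ 18.6 kJ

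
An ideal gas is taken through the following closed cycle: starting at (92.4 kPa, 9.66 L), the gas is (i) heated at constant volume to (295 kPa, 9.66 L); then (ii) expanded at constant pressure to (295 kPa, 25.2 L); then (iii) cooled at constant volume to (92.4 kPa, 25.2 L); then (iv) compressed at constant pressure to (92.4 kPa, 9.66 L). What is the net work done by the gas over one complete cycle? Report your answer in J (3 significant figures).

Constant-volume legs do no work.
W(ii) = (295)(25.2 − 9.66) = 4584 J; W(iv) = (92.4)(9.66 − 25.2) = -1436 J.
W_net = 4584 − 1436 = 3148 J (the clockwise enclosed area).

W_net ≈ 3150 J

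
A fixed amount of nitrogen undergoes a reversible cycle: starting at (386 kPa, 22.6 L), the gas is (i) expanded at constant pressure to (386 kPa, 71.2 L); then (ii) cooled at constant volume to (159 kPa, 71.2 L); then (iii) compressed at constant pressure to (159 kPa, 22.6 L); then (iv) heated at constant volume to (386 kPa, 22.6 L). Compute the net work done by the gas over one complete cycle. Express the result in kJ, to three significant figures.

Constant-volume legs do no work.
W(i) = (386)(71.2 − 22.6) = 18760 J; W(iii) = (159)(22.6 − 71.2) = -7727 J.
W_net = 18760 − 7727 = 11032 J (the clockwise enclosed area).

W_net ≈ 11.0 kJ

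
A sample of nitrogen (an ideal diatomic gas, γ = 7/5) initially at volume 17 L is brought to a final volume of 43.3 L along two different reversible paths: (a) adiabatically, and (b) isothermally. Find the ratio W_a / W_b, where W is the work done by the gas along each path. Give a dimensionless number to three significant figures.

W_a / W_b ≈ 0.834

Path (a) adiabatic: W = P₁V₁(1 − (V₁/V₂)^(γ−1))/(γ−1) → W_a/(P₁V₁) = 0.78.
Path (b) isothermal: W = P₁V₁ ln(V₂/V₁) → W_b/(P₁V₁) = 0.9349.
W_a / W_b = 0.78 / 0.9349 = 0.8343.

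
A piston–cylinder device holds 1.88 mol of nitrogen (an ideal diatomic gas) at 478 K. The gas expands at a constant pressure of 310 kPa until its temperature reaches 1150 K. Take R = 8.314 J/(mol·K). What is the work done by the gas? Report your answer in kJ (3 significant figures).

Isobaric: W = P ΔV = nR ΔT.
W = (1.88)(8.314)(1150 − 478) = 10504 J.

W ≈ 10.5 kJ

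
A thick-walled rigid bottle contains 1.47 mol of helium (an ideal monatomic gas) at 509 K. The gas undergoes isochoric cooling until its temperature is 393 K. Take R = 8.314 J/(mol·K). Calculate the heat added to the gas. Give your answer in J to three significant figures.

Constant volume ⇒ W = 0, so Q = ΔU = nCᵥΔT with Cᵥ = 3R/2 = 12.47 J/(mol·K).
ΔU = (1.47)(12.47)(393 − 509) = -2127 J.

Q ≈ -2130 J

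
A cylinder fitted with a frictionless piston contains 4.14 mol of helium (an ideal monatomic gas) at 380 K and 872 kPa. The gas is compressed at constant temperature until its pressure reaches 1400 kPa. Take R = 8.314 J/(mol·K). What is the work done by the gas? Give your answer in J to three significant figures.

Isothermal process: W = nRT ln(V₂/V₁) = nRT ln(P₁/P₂).
W = (4.14)(8.314)(380) × ln(872/1400)
  = 13080 × ln(0.6229) = 13080 × -0.4734
W_by_gas = -6192 J.

W ≈ -6190 J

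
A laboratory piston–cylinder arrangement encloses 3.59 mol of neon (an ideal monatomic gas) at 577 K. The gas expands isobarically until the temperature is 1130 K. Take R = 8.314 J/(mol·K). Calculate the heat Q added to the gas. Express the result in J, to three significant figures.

Q ≈ 41300 J

Isobaric: W = nRΔT = (3.59)(8.314)(553) = 16506 J.
ΔU = nCᵥΔT with Cᵥ = 3R/2: ΔU = (3.59)(12.47)(553) = 24758 J.
Q = ΔU + W = 24758 + 16506 = 41264 J.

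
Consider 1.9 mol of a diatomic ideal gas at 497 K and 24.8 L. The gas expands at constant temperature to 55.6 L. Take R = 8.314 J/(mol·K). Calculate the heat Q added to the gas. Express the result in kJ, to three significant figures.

Isothermal ⇒ ΔU = 0, so Q = W = nRT ln(V₂/V₁).
Q = (1.9)(8.314)(497) ln(55.6/24.8) = 7851 × 0.8073 = 6338 J.

Q ≈ 6.34 kJ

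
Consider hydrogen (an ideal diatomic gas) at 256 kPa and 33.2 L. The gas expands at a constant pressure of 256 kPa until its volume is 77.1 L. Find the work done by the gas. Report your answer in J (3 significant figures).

Isobaric: W = P ΔV.
W = (256 kPa)(77.1 − 33.2 L) = (256)(43.9) = 11238 J.

W ≈ 11200 J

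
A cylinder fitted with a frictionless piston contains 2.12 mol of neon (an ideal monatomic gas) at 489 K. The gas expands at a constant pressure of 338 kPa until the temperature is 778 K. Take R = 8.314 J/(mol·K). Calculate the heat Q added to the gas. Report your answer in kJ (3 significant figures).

Isobaric: W = nRΔT = (2.12)(8.314)(289) = 5094 J.
ΔU = nCᵥΔT with Cᵥ = 3R/2: ΔU = (2.12)(12.47)(289) = 7641 J.
Q = ΔU + W = 7641 + 5094 = 12735 J.

Q ≈ 12.7 kJ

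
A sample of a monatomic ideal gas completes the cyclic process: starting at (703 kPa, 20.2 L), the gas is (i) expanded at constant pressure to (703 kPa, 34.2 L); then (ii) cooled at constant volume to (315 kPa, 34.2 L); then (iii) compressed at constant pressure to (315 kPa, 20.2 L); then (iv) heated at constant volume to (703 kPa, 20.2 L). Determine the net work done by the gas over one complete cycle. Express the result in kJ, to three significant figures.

W_net ≈ 5.43 kJ

Constant-volume legs do no work.
W(i) = (703)(34.2 − 20.2) = 9842 J; W(iii) = (315)(20.2 − 34.2) = -4410 J.
W_net = 9842 − 4410 = 5432 J (the clockwise enclosed area).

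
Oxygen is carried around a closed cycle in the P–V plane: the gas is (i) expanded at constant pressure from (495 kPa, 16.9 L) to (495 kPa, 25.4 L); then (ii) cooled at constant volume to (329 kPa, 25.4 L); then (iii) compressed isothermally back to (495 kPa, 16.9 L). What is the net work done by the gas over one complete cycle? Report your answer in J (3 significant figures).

Leg (i): W = PΔV = (495)(25.4 − 16.9) = 4208 J.
Leg (ii): W = 0.
Leg (iii): W = PᵢVᵢ ln(V_f/Vᵢ) = (8357) ln(16.9/25.4) = -3405 J.
W_net = 4208 − 3405 = 802.7 J.

W_net ≈ 803 J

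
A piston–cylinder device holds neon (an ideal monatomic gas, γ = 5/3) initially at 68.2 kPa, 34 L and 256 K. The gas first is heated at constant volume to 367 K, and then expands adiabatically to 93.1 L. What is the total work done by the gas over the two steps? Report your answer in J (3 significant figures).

Step 1 (isochoric): W = 0 (constant volume).
After step 1: P = 97.77 kPa (V unchanged).
Step 2 (adiabatic): W = (P₁V₁ − P₂V₂)/(γ−1) = (3324 − 1698)/0.667 = 2439 J.
W_total = 0 + 2439 = 2439 J.

W_total ≈ 2440 J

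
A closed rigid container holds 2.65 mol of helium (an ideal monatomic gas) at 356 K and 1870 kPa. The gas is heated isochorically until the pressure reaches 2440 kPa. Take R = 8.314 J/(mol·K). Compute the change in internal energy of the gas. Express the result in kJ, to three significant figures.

Constant volume ⇒ W = 0, so Q = ΔU = nCᵥΔT with Cᵥ = 3R/2 = 12.47 J/(mol·K).
At constant V, T₂/T₁ = P₂/P₁ ⇒ ΔT = T₁(P₂/P₁ − 1) = 356·(2440/1870 − 1) = 108.5 K.
ΔU = (2.65)(12.47)(108.5) = 3586 J.

ΔU ≈ 3.59 kJ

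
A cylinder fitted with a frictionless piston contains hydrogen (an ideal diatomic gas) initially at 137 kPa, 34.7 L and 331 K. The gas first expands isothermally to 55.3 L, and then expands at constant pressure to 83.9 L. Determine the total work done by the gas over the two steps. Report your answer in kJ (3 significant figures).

Step 1 (isothermal): W = P₁V₁ ln(V₂/V₁) = (4754) ln(55.3/34.7) = 2215 J.
After step 1: P = 85.97 kPa, V = 55.3 L, T = 331 K.
Step 2 (isobaric): W = PΔV = (85.97 kPa)(83.9 − 55.3 L) = 2459 J.
W_total = 2215 + 2459 = 4674 J.

W_total ≈ 4.67 kJ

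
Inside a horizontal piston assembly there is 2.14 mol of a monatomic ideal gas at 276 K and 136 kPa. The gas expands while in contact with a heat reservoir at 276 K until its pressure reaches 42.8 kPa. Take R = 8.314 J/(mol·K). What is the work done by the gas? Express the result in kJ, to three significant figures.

W ≈ 5.68 kJ

Isothermal process: W = nRT ln(V₂/V₁) = nRT ln(P₁/P₂).
W = (2.14)(8.314)(276) × ln(136/42.8)
  = 4911 × ln(3.178) = 4911 × 1.156
W_by_gas = 5677 J.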